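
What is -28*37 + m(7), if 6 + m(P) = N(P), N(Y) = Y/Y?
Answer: -1041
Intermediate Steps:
N(Y) = 1
m(P) = -5 (m(P) = -6 + 1 = -5)
-28*37 + m(7) = -28*37 - 5 = -1036 - 5 = -1041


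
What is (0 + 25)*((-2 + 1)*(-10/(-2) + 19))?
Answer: -600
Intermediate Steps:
(0 + 25)*((-2 + 1)*(-10/(-2) + 19)) = 25*(-(-10*(-½) + 19)) = 25*(-(5 + 19)) = 25*(-1*24) = 25*(-24) = -600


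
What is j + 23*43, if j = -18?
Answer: 971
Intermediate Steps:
j + 23*43 = -18 + 23*43 = -18 + 989 = 971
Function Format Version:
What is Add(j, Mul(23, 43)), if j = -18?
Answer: 971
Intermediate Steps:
Add(j, Mul(23, 43)) = Add(-18, Mul(23, 43)) = Add(-18, 989) = 971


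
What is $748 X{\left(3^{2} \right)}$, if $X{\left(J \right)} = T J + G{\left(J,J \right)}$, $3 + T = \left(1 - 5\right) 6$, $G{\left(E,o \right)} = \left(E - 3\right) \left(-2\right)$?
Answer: $-190740$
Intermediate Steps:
$G{\left(E,o \right)} = 6 - 2 E$ ($G{\left(E,o \right)} = \left(-3 + E\right) \left(-2\right) = 6 - 2 E$)
$T = -27$ ($T = -3 + \left(1 - 5\right) 6 = -3 - 24 = -27$)
$X{\left(J \right)} = 6 - 29 J$ ($X{\left(J \right)} = - 27 J - \left(-6 + 2 J\right) = 6 - 29 J$)
$748 X{\left(3^{2} \right)} = 748 \left(6 - 29 \cdot 3^{2}\right) = 748 \left(6 - 261\right) = 748 \left(-255\right) = -190740$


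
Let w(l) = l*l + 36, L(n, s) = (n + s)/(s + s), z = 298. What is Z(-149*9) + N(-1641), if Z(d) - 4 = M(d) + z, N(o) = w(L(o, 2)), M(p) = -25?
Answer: 2691329/16 ≈ 1.6821e+5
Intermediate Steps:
L(n, s) = (n + s)/(2*s) (L(n, s) = (n + s)/((2*s)) = (n + s)*(1/(2*s)) = (n + s)/(2*s))
w(l) = 36 + l² (w(l) = l² + 36 = 36 + l²)
N(o) = 36 + (½ + o/4)² (N(o) = 36 + ((½)*(o + 2)/2)² = 36 + ((½)*(½)*(2 + o))² = 36 + (½ + o/4)²)
Z(d) = 277 (Z(d) = 4 + (-25 + 298) = 4 + 273 = 277)
Z(-149*9) + N(-1641) = 277 + (36 + (2 - 1641)²/16) = 277 + (36 + (1/16)*(-1639)²) = 277 + (36 + (1/16)*2686321) = 277 + (36 + 2686321/16) = 277 + 2686897/16 = 2691329/16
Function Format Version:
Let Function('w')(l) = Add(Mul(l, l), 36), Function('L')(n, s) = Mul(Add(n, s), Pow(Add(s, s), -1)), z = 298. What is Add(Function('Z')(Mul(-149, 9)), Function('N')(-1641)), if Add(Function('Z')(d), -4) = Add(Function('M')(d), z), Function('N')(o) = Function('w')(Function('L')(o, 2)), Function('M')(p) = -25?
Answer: Rational(2691329, 16) ≈ 1.6821e+5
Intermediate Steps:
Function('L')(n, s) = Mul(Rational(1, 2), Pow(s, -1), Add(n, s)) (Function('L')(n, s) = Mul(Add(n, s), Pow(Mul(2, s), -1)) = Mul(Add(n, s), Mul(Rational(1, 2), Pow(s, -1))) = Mul(Rational(1, 2), Pow(s, -1), Add(n, s)))
Function('w')(l) = Add(36, Pow(l, 2)) (Function('w')(l) = Add(Pow(l, 2), 36) = Add(36, Pow(l, 2)))
Function('N')(o) = Add(36, Pow(Add(Rational(1, 2), Mul(Rational(1, 4), o)), 2)) (Function('N')(o) = Add(36, Pow(Mul(Rational(1, 2), Pow(2, -1), Add(o, 2)), 2)) = Add(36, Pow(Mul(Rational(1, 2), Rational(1, 2), Add(2, o)), 2)) = Add(36, Pow(Add(Rational(1, 2), Mul(Rational(1, 4), o)), 2)))
Function('Z')(d) = 277 (Function('Z')(d) = Add(4, Add(-25, 298)) = Add(4, 273) = 277)
Add(Function('Z')(Mul(-149, 9)), Function('N')(-1641)) = Add(277, Add(36, Mul(Rational(1, 16), Pow(Add(2, -1641), 2)))) = Add(277, Add(36, Mul(Rational(1, 16), Pow(-1639, 2)))) = Add(277, Add(36, Mul(Rational(1, 16), 2686321))) = Add(277, Add(36, Rational(2686321, 16))) = Add(277, Rational(2686897, 16)) = Rational(2691329, 16)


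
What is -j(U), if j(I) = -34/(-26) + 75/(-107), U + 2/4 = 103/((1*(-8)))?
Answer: -844/1391 ≈ -0.60676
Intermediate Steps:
U = -107/8 (U = -½ + 103/((1*(-8))) = -½ + 103/(-8) = -½ + 103*(-⅛) = -½ - 103/8 = -107/8 ≈ -13.375)
j(I) = 844/1391 (j(I) = -34*(-1/26) + 75*(-1/107) = 17/13 - 75/107 = 844/1391)
-j(U) = -1*844/1391 = -844/1391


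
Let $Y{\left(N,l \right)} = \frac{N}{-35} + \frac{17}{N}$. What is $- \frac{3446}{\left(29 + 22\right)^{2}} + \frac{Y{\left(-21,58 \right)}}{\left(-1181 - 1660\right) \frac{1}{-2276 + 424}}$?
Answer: $- \frac{41997562}{28736715} \approx -1.4615$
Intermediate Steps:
$Y{\left(N,l \right)} = \frac{17}{N} - \frac{N}{35}$ ($Y{\left(N,l \right)} = N \left(- \frac{1}{35}\right) + \frac{17}{N} = - \frac{N}{35} + \frac{17}{N} = \frac{17}{N} - \frac{N}{35}$)
$- \frac{3446}{\left(29 + 22\right)^{2}} + \frac{Y{\left(-21,58 \right)}}{\left(-1181 - 1660\right) \frac{1}{-2276 + 424}} = - \frac{3446}{\left(29 + 22\right)^{2}} + \frac{\frac{17}{-21} - - \frac{3}{5}}{\left(-1181 - 1660\right) \frac{1}{-2276 + 424}} = - \frac{3446}{51^{2}} + \frac{17 \left(- \frac{1}{21}\right) + \frac{3}{5}}{\left(-2841\right) \frac{1}{-1852}} = - \frac{3446}{2601} + \frac{- \frac{17}{21} + \frac{3}{5}}{\left(-2841\right) \left(- \frac{1}{1852}\right)} = \left(-3446\right) \frac{1}{2601} - \frac{22}{105 \cdot \frac{2841}{1852}} = - \frac{3446}{2601} - \frac{40744}{298305} = - \frac{41997562}{28736715}$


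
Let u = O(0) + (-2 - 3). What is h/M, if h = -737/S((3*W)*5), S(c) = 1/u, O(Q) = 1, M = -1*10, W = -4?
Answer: -1474/5 ≈ -294.80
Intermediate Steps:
M = -10
u = -4 (u = 1 + (-2 - 3) = 1 - 5 = -4)
S(c) = -1/4 (S(c) = 1/(-4) = -1/4)
h = 2948 (h = -737/(-1/4) = -737*(-4) = 2948)
h/M = 2948/(-10) = 2948*(-1/10) = -1474/5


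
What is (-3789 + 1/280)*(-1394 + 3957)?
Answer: -2719135397/280 ≈ -9.7112e+6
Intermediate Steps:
(-3789 + 1/280)*(-1394 + 3957) = (-3789 + 1/280)*2563 = -1060919/280*2563 = -2719135397/280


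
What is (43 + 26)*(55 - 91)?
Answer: -2484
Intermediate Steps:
(43 + 26)*(55 - 91) = 69*(-36) = -2484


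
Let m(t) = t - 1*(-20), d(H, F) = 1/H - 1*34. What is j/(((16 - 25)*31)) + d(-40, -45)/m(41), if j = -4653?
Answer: 1219289/75640 ≈ 16.120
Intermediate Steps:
d(H, F) = -34 + 1/H (d(H, F) = 1/H - 34 = -34 + 1/H)
m(t) = 20 + t (m(t) = t + 20 = 20 + t)
j/(((16 - 25)*31)) + d(-40, -45)/m(41) = -4653*1/(31*(16 - 25)) + (-34 + 1/(-40))/(20 + 41) = -4653/((-9*31)) + (-34 - 1/40)/61 = -4653/(-279) - 1361/40*1/61 = -4653*(-1/279) - 1361/2440 = 517/31 - 1361/2440 = 1219289/75640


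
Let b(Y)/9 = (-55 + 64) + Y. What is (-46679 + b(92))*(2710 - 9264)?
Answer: 299976580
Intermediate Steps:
b(Y) = 81 + 9*Y (b(Y) = 9*((-55 + 64) + Y) = 9*(9 + Y) = 81 + 9*Y)
(-46679 + b(92))*(2710 - 9264) = (-46679 + (81 + 9*92))*(2710 - 9264) = (-46679 + (81 + 828))*(-6554) = (-46679 + 909)*(-6554) = -45770*(-6554) = 299976580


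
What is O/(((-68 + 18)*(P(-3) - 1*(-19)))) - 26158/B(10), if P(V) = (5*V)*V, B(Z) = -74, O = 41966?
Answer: 20150029/59200 ≈ 340.37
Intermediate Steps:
P(V) = 5*V²
O/(((-68 + 18)*(P(-3) - 1*(-19)))) - 26158/B(10) = 41966/(((-68 + 18)*(5*(-3)² - 1*(-19)))) - 26158/(-74) = 41966/((-50*(5*9 + 19))) - 26158*(-1/74) = 41966/((-50*(45 + 19))) + 13079/37 = 41966/((-50*64)) + 13079/37 = 41966/(-3200) + 13079/37 = 41966*(-1/3200) + 13079/37 = -20983/1600 + 13079/37 = 20150029/59200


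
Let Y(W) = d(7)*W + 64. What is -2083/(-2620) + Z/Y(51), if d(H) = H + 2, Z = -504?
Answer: -231071/1370260 ≈ -0.16863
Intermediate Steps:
d(H) = 2 + H
Y(W) = 64 + 9*W (Y(W) = (2 + 7)*W + 64 = 9*W + 64 = 64 + 9*W)
-2083/(-2620) + Z/Y(51) = -2083/(-2620) - 504/(64 + 9*51) = -2083*(-1/2620) - 504/(64 + 459) = 2083/2620 - 504/523 = -231071/1370260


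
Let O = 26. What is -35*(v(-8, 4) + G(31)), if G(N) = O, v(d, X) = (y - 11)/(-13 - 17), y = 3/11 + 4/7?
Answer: -30421/33 ≈ -921.85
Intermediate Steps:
y = 65/77 (y = 3*(1/11) + 4*(⅐) = 3/11 + 4/7 = 65/77 ≈ 0.84416)
v(d, X) = 391/1155 (v(d, X) = (65/77 - 11)/(-13 - 17) = -782/77/(-30) = -782/77*(-1/30) = 391/1155)
G(N) = 26
-35*(v(-8, 4) + G(31)) = -35*(391/1155 + 26) = -35*30421/1155 = -30421/33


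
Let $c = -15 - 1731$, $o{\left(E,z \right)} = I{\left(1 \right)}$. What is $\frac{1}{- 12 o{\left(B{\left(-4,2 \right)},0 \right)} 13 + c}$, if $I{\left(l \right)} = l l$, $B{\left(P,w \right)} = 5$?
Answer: $- \frac{1}{1902} \approx -0.00052576$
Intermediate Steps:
$I{\left(l \right)} = l^{2}$
$o{\left(E,z \right)} = 1$ ($o{\left(E,z \right)} = 1^{2} = 1$)
$c = -1746$ ($c = -15 - 1731 = -1746$)
$\frac{1}{- 12 o{\left(B{\left(-4,2 \right)},0 \right)} 13 + c} = \frac{1}{\left(-12\right) 1 \cdot 13 - 1746} = \frac{1}{\left(-12\right) 13 - 1746} = \frac{1}{-156 - 1746} = \frac{1}{-1902} = - \frac{1}{1902}$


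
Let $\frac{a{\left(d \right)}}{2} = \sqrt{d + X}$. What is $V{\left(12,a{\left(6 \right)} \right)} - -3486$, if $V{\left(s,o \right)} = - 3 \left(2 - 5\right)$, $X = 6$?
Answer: $3495$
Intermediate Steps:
$a{\left(d \right)} = 2 \sqrt{6 + d}$ ($a{\left(d \right)} = 2 \sqrt{d + 6} = 2 \sqrt{6 + d}$)
$V{\left(s,o \right)} = 9$ ($V{\left(s,o \right)} = \left(-3\right) \left(-3\right) = 9$)
$V{\left(12,a{\left(6 \right)} \right)} - -3486 = 9 - -3486 = 9 + 3486 = 3495$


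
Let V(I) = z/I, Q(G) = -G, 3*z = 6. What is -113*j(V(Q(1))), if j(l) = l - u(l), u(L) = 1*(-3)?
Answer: -113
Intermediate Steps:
u(L) = -3
z = 2 (z = (1/3)*6 = 2)
V(I) = 2/I
j(l) = 3 + l (j(l) = l - 1*(-3) = l + 3 = 3 + l)
-113*j(V(Q(1))) = -113*(3 + 2/((-1*1))) = -113*(3 + 2/(-1)) = -113*(3 + 2*(-1)) = -113*(3 - 2) = -113*1 = -113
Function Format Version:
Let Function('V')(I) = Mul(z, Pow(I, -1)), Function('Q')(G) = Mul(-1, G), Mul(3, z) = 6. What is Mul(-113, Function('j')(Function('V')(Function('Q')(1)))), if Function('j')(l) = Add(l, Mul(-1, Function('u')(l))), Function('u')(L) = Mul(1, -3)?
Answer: -113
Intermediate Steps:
Function('u')(L) = -3
z = 2 (z = Mul(Rational(1, 3), 6) = 2)
Function('V')(I) = Mul(2, Pow(I, -1))
Function('j')(l) = Add(3, l) (Function('j')(l) = Add(l, Mul(-1, -3)) = Add(l, 3) = Add(3, l))
Mul(-113, Function('j')(Function('V')(Function('Q')(1)))) = Mul(-113, Add(3, Mul(2, Pow(Mul(-1, 1), -1)))) = Mul(-113, Add(3, Mul(2, Pow(-1, -1)))) = Mul(-113, Add(3, Mul(2, -1))) = Mul(-113, Add(3, -2)) = Mul(-113, 1) = -113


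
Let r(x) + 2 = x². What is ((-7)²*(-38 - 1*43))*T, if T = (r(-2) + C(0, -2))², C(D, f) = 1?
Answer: -35721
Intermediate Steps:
r(x) = -2 + x²
T = 9 (T = ((-2 + (-2)²) + 1)² = ((-2 + 4) + 1)² = (2 + 1)² = 3² = 9)
((-7)²*(-38 - 1*43))*T = ((-7)²*(-38 - 1*43))*9 = (49*(-38 - 43))*9 = (49*(-81))*9 = -3969*9 = -35721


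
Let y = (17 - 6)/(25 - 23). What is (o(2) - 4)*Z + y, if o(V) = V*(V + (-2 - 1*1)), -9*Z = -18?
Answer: -13/2 ≈ -6.5000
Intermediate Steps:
Z = 2 (Z = -1/9*(-18) = 2)
o(V) = V*(-3 + V) (o(V) = V*(V + (-2 - 1)) = V*(V - 3) = V*(-3 + V))
y = 11/2 ≈ 5.5000
(o(2) - 4)*Z + y = (2*(-3 + 2) - 4)*2 + 11/2 = (2*(-1) - 4)*2 + 11/2 = (-2 - 4)*2 + 11/2 = -6*2 + 11/2 = -12 + 11/2 = -13/2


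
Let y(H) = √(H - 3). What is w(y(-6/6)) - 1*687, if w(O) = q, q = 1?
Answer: -686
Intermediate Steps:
y(H) = √(-3 + H)
w(O) = 1
w(y(-6/6)) - 1*687 = 1 - 1*687 = 1 - 687 = -686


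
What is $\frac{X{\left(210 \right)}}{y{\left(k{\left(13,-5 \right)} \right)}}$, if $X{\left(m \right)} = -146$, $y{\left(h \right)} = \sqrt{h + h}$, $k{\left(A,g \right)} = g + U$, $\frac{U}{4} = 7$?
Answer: $- \frac{73 \sqrt{46}}{23} \approx -21.527$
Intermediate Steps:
$U = 28$ ($U = 4 \cdot 7 = 28$)
$k{\left(A,g \right)} = 28 + g$ ($k{\left(A,g \right)} = g + 28 = 28 + g$)
$y{\left(h \right)} = \sqrt{2} \sqrt{h}$ ($y{\left(h \right)} = \sqrt{2 h} = \sqrt{2} \sqrt{h}$)
$\frac{X{\left(210 \right)}}{y{\left(k{\left(13,-5 \right)} \right)}} = - \frac{146}{\sqrt{2} \sqrt{28 - 5}} = - \frac{146}{\sqrt{2} \sqrt{23}} = - \frac{146}{\sqrt{46}} = - 146 \frac{\sqrt{46}}{46} = - \frac{73 \sqrt{46}}{23}$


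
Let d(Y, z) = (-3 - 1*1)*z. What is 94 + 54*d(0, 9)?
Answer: -1850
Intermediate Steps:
d(Y, z) = -4*z (d(Y, z) = (-3 - 1)*z = -4*z)
94 + 54*d(0, 9) = 94 + 54*(-4*9) = 94 + 54*(-36) = 94 - 1944 = -1850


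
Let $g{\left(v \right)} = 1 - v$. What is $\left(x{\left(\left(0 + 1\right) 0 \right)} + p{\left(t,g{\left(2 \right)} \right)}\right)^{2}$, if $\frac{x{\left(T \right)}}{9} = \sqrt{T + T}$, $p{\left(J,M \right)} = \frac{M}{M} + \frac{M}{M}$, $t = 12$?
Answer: $4$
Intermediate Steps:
$p{\left(J,M \right)} = 2$ ($p{\left(J,M \right)} = 1 + 1 = 2$)
$x{\left(T \right)} = 9 \sqrt{2} \sqrt{T}$ ($x{\left(T \right)} = 9 \sqrt{T + T} = 9 \sqrt{2 T} = 9 \sqrt{2} \sqrt{T}$)
$\left(x{\left(\left(0 + 1\right) 0 \right)} + p{\left(t,g{\left(2 \right)} \right)}\right)^{2} = \left(9 \sqrt{2} \sqrt{\left(0 + 1\right) 0} + 2\right)^{2} = \left(9 \sqrt{2} \sqrt{1 \cdot 0} + 2\right)^{2} = \left(9 \sqrt{2} \sqrt{0} + 2\right)^{2} = \left(9 \sqrt{2} \cdot 0 + 2\right)^{2} = \left(0 + 2\right)^{2} = 2^{2} = 4$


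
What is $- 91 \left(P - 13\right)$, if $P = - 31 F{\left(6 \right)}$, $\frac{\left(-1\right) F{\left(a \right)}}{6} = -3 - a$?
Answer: $153517$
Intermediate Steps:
$F{\left(a \right)} = 18 + 6 a$ ($F{\left(a \right)} = - 6 \left(-3 - a\right) = 18 + 6 a$)
$P = -1674$ ($P = - 31 \left(18 + 6 \cdot 6\right) = - 31 \left(18 + 36\right) = \left(-31\right) 54 = -1674$)
$- 91 \left(P - 13\right) = - 91 \left(-1674 - 13\right) = \left(-91\right) \left(-1687\right) = 153517$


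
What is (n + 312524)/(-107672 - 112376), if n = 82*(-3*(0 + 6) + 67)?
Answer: -158271/110024 ≈ -1.4385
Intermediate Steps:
n = 4018 (n = 82*(-3*6 + 67) = 82*(-18 + 67) = 82*49 = 4018)
(n + 312524)/(-107672 - 112376) = (4018 + 312524)/(-107672 - 112376) = 316542/(-220048) = 316542*(-1/220048) = -158271/110024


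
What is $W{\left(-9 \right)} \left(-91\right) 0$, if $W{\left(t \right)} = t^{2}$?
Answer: $0$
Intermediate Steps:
$W{\left(-9 \right)} \left(-91\right) 0 = \left(-9\right)^{2} \left(-91\right) 0 = 81 \left(-91\right) 0 = \left(-7371\right) 0 = 0$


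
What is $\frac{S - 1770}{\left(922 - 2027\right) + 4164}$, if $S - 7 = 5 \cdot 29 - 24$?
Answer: $- \frac{1642}{3059} \approx -0.53678$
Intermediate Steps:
$S = 128$ ($S = 7 + \left(5 \cdot 29 - 24\right) = 7 + \left(145 - 24\right) = 7 + 121 = 128$)
$\frac{S - 1770}{\left(922 - 2027\right) + 4164} = \frac{128 - 1770}{\left(922 - 2027\right) + 4164} = - \frac{1642}{-1105 + 4164} = - \frac{1642}{3059}$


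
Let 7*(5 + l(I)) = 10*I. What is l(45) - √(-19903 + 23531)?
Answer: 415/7 - 2*√907 ≈ -0.94717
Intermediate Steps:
l(I) = -5 + 10*I/7 (l(I) = -5 + (10*I)/7 = -5 + 10*I/7)
l(45) - √(-19903 + 23531) = (-5 + (10/7)*45) - √(-19903 + 23531) = (-5 + 450/7) - √3628 = 415/7 - 2*√907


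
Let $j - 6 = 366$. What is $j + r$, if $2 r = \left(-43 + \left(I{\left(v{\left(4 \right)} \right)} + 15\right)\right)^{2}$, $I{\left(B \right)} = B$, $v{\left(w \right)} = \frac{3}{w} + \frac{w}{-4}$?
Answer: $\frac{24673}{32} \approx 771.03$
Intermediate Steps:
$v{\left(w \right)} = \frac{3}{w} - \frac{w}{4}$ ($v{\left(w \right)} = \frac{3}{w} + w \left(- \frac{1}{4}\right) = \frac{3}{w} - \frac{w}{4}$)
$j = 372$ ($j = 6 + 366 = 372$)
$r = \frac{12769}{32}$ ($r = \frac{\left(-43 + \left(\left(\frac{3}{4} - 1\right) + 15\right)\right)^{2}}{2} = \frac{\left(-43 + \left(- \frac{1}{4} + 15\right)\right)^{2}}{2} = \frac{\left(-43 + \frac{59}{4}\right)^{2}}{2} = \frac{\left(- \frac{113}{4}\right)^{2}}{2} = \frac{1}{2} \cdot \frac{12769}{16} = \frac{12769}{32} \approx 399.03$)
$j + r = 372 + \frac{12769}{32} = \frac{24673}{32}$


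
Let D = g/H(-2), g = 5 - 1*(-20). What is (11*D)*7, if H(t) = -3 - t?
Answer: -1925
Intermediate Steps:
g = 25 (g = 5 + 20 = 25)
D = -25 (D = 25/(-3 - 1*(-2)) = 25/(-3 + 2) = 25/(-1) = 25*(-1) = -25)
(11*D)*7 = (11*(-25))*7 = -275*7 = -1925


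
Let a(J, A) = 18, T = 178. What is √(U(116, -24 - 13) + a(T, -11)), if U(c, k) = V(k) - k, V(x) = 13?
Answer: 2*√17 ≈ 8.2462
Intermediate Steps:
U(c, k) = 13 - k
√(U(116, -24 - 13) + a(T, -11)) = √((13 - (-24 - 13)) + 18) = √((13 - 1*(-37)) + 18) = √((13 + 37) + 18) = √(50 + 18) = √68 = 2*√17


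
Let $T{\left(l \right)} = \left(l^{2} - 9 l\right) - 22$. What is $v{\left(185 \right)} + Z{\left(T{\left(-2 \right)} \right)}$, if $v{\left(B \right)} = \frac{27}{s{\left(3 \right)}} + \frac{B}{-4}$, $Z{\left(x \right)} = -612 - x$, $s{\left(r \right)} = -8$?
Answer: $- \frac{5293}{8} \approx -661.63$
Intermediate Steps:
$T{\left(l \right)} = -22 + l^{2} - 9 l$
$v{\left(B \right)} = - \frac{27}{8} - \frac{B}{4}$ ($v{\left(B \right)} = \frac{27}{-8} + \frac{B}{-4} = 27 \left(- \frac{1}{8}\right) + B \left(- \frac{1}{4}\right) = - \frac{27}{8} - \frac{B}{4}$)
$v{\left(185 \right)} + Z{\left(T{\left(-2 \right)} \right)} = \left(- \frac{27}{8} - \frac{185}{4}\right) - \left(594 + 18\right) = \left(- \frac{27}{8} - \frac{185}{4}\right) - 612 = - \frac{397}{8} - 612 = - \frac{5293}{8}$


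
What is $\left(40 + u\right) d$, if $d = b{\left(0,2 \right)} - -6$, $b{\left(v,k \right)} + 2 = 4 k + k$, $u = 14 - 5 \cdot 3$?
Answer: $546$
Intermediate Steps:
$u = -1$ ($u = 14 - 15 = -1$)
$b{\left(v,k \right)} = -2 + 5 k$ ($b{\left(v,k \right)} = -2 + \left(4 k + k\right) = -2 + 5 k$)
$d = 14$ ($d = \left(-2 + 5 \cdot 2\right) - -6 = \left(-2 + 10\right) + 6 = 8 + 6 = 14$)
$\left(40 + u\right) d = \left(40 - 1\right) 14 = 39 \cdot 14 = 546$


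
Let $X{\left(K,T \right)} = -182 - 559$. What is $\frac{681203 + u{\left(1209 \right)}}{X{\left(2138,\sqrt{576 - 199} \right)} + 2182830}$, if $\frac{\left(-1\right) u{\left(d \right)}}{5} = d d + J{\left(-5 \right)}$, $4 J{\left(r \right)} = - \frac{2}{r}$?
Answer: $- \frac{4418135}{1454726} \approx -3.0371$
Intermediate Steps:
$J{\left(r \right)} = - \frac{1}{2 r}$ ($J{\left(r \right)} = \frac{\left(-2\right) \frac{1}{r}}{4} = - \frac{1}{2 r}$)
$X{\left(K,T \right)} = -741$
$u{\left(d \right)} = - \frac{1}{2} - 5 d^{2}$ ($u{\left(d \right)} = - 5 \left(d d - \frac{1}{2 \left(-5\right)}\right) = - 5 \left(d^{2} - - \frac{1}{10}\right) = - 5 \left(d^{2} + \frac{1}{10}\right) = - 5 \left(\frac{1}{10} + d^{2}\right) = - \frac{1}{2} - 5 d^{2}$)
$\frac{681203 + u{\left(1209 \right)}}{X{\left(2138,\sqrt{576 - 199} \right)} + 2182830} = \frac{681203 - \left(\frac{1}{2} + 5 \cdot 1209^{2}\right)}{-741 + 2182830} = \frac{681203 - \frac{14616811}{2}}{2182089} = \left(681203 - \frac{14616811}{2}\right) \frac{1}{2182089} = \left(- \frac{13254405}{2}\right) \frac{1}{2182089} = - \frac{4418135}{1454726}$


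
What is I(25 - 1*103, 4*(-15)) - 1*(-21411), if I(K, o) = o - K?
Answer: 21429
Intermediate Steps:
I(25 - 1*103, 4*(-15)) - 1*(-21411) = (4*(-15) - (25 - 1*103)) - 1*(-21411) = (-60 - (25 - 103)) + 21411 = (-60 - 1*(-78)) + 21411 = (-60 + 78) + 21411 = 18 + 21411 = 21429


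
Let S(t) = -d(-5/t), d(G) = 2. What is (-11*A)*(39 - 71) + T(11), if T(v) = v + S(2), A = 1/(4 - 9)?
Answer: -307/5 ≈ -61.400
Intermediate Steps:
S(t) = -2 (S(t) = -1*2 = -2)
A = -1/5 (A = 1/(-5) = -1/5 ≈ -0.20000)
T(v) = -2 + v (T(v) = v - 2 = -2 + v)
(-11*A)*(39 - 71) + T(11) = (-11*(-1/5))*(39 - 71) + (-2 + 11) = (11/5)*(-32) + 9 = -352/5 + 9 = -307/5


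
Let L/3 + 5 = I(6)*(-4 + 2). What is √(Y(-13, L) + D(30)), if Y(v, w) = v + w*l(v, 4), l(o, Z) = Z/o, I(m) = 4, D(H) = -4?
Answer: I*√5 ≈ 2.2361*I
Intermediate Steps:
L = -39 (L = -15 + 3*(4*(-4 + 2)) = -15 + 3*(4*(-2)) = -15 + 3*(-8) = -15 - 24 = -39)
Y(v, w) = v + 4*w/v (Y(v, w) = v + w*(4/v) = v + 4*w/v)
√(Y(-13, L) + D(30)) = √((-13 + 4*(-39)/(-13)) - 4) = √((-13 + 4*(-39)*(-1/13)) - 4) = √((-13 + 12) - 4) = √(-1 - 4) = √(-5) = I*√5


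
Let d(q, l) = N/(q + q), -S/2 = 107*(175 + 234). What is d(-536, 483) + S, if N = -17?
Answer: -93827855/1072 ≈ -87526.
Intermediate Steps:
S = -87526 (S = -214*(175 + 234) = -214*409 = -2*43763 = -87526)
d(q, l) = -17/(2*q) (d(q, l) = -17/(q + q) = -17/(2*q))
d(-536, 483) + S = -17/2/(-536) - 87526 = -17/2*(-1/536) - 87526 = 17/1072 - 87526 = -93827855/1072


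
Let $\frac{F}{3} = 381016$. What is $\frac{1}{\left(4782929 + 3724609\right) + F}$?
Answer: $\frac{1}{9650586} \approx 1.0362 \cdot 10^{-7}$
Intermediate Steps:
$F = 1143048$ ($F = 3 \cdot 381016 = 1143048$)
$\frac{1}{\left(4782929 + 3724609\right) + F} = \frac{1}{\left(4782929 + 3724609\right) + 1143048} = \frac{1}{8507538 + 1143048} = \frac{1}{9650586}$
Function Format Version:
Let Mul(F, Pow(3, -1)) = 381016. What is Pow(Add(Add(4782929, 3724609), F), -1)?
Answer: Rational(1, 9650586) ≈ 1.0362e-7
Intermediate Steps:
F = 1143048 (F = Mul(3, 381016) = 1143048)
Pow(Add(Add(4782929, 3724609), F), -1) = Pow(Add(Add(4782929, 3724609), 1143048), -1) = Pow(Add(8507538, 1143048), -1) = Pow(9650586, -1) = Rational(1, 9650586)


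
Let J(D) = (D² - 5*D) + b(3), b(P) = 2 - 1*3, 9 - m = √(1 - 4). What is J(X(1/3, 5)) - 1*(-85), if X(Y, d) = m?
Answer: 117 - 13*I*√3 ≈ 117.0 - 22.517*I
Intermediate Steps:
m = 9 - I*√3 (m = 9 - √(1 - 4) = 9 - √(-3) = 9 - I*√3 ≈ 9.0 - 1.732*I)
X(Y, d) = 9 - I*√3
b(P) = -1 (b(P) = 2 - 3 = -1)
J(D) = -1 + D² - 5*D (J(D) = (D² - 5*D) - 1 = -1 + D² - 5*D)
J(X(1/3, 5)) - 1*(-85) = (-1 + (9 - I*√3)² - 5*(9 - I*√3)) - 1*(-85) = (-1 + (9 - I*√3)² + (-45 + 5*I*√3)) + 85 = (-46 + (9 - I*√3)² + 5*I*√3) + 85 = 39 + (9 - I*√3)² + 5*I*√3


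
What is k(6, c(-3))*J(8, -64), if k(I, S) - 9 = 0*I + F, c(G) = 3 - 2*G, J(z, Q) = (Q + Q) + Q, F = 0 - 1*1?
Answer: -1536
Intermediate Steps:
F = -1 (F = 0 - 1 = -1)
J(z, Q) = 3*Q (J(z, Q) = 2*Q + Q = 3*Q)
k(I, S) = 8 (k(I, S) = 9 + (0*I - 1) = 9 + (0 - 1) = 9 - 1 = 8)
k(6, c(-3))*J(8, -64) = 8*(3*(-64)) = 8*(-192) = -1536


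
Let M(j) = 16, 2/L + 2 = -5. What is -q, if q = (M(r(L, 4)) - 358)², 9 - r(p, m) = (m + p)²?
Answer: -116964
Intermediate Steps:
L = -2/7 (L = 2/(-2 - 5) = 2/(-7) = 2*(-⅐) = -2/7 ≈ -0.28571)
r(p, m) = 9 - (m + p)²
q = 116964 (q = (16 - 358)² = (-342)² = 116964)
-q = -1*116964 = -116964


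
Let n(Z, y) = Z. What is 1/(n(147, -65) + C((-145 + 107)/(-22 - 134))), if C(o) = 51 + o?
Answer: 78/15463 ≈ 0.0050443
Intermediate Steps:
1/(n(147, -65) + C((-145 + 107)/(-22 - 134))) = 1/(147 + (51 + (-145 + 107)/(-22 - 134))) = 1/(147 + (51 - 38/(-156))) = 1/(147 + (51 - 38*(-1/156))) = 1/(147 + (51 + 19/78)) = 1/(147 + 3997/78) = 1/(15463/78) = 78/15463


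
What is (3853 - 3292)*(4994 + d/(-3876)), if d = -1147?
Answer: 212936801/76 ≈ 2.8018e+6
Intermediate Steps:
(3853 - 3292)*(4994 + d/(-3876)) = (3853 - 3292)*(4994 - 1147/(-3876)) = 561*(4994 - 1147*(-1/3876)) = 561*(4994 + 1147/3876) = 561*(19357891/3876) = 212936801/76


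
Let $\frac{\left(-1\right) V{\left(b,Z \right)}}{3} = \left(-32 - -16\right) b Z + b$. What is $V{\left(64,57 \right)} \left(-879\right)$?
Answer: $-153747648$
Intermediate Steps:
$V{\left(b,Z \right)} = - 3 b + 48 Z b$ ($V{\left(b,Z \right)} = - 3 \left(\left(-32 - -16\right) b Z + b\right) = - 3 \left(\left(-32 + 16\right) b Z + b\right) = - 3 \left(- 16 b Z + b\right) = - 3 \left(- 16 Z b + b\right) = - 3 \left(b - 16 Z b\right) = - 3 b + 48 Z b$)
$V{\left(64,57 \right)} \left(-879\right) = 3 \cdot 64 \left(-1 + 16 \cdot 57\right) \left(-879\right) = 3 \cdot 64 \left(-1 + 912\right) \left(-879\right) = 3 \cdot 64 \cdot 911 \left(-879\right) = 174912 \left(-879\right) = -153747648$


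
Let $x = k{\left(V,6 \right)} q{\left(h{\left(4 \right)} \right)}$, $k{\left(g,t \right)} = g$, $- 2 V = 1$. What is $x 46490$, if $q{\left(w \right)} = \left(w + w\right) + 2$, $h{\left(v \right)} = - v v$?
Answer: $697350$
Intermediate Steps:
$V = - \frac{1}{2}$ ($V = \left(- \frac{1}{2}\right) 1 = - \frac{1}{2} \approx -0.5$)
$h{\left(v \right)} = - v^{2}$
$q{\left(w \right)} = 2 + 2 w$ ($q{\left(w \right)} = 2 w + 2 = 2 + 2 w$)
$x = 15$ ($x = - \frac{2 + 2 \left(- 4^{2}\right)}{2} = - \frac{2 + 2 \left(\left(-1\right) 16\right)}{2} = - \frac{2 + 2 \left(-16\right)}{2} = - \frac{2 - 32}{2} = \left(- \frac{1}{2}\right) \left(-30\right) = 15$)
$x 46490 = 15 \cdot 46490 = 697350$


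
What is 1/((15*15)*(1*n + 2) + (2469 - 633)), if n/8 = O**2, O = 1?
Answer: 1/4086 ≈ 0.00024474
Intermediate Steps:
n = 8 (n = 8*1**2 = 8*1 = 8)
1/((15*15)*(1*n + 2) + (2469 - 633)) = 1/((15*15)*(1*8 + 2) + (2469 - 633)) = 1/(225*(8 + 2) + 1836) = 1/(225*10 + 1836) = 1/(2250 + 1836) = 1/4086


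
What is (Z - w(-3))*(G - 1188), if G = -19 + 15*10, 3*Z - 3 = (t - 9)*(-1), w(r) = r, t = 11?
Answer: -10570/3 ≈ -3523.3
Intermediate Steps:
Z = ⅓ (Z = 1 + ((11 - 9)*(-1))/3 = 1 + (2*(-1))/3 = 1 + (⅓)*(-2) = 1 - ⅔ = ⅓ ≈ 0.33333)
G = 131 (G = -19 + 150 = 131)
(Z - w(-3))*(G - 1188) = (⅓ - 1*(-3))*(131 - 1188) = (⅓ + 3)*(-1057) = (10/3)*(-1057) = -10570/3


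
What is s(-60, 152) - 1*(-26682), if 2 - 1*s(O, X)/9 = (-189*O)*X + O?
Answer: -15485880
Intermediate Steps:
s(O, X) = 18 - 9*O + 1701*O*X (s(O, X) = 18 - 9*((-189*O)*X + O) = 18 - 9*(-189*O*X + O) = 18 - 9*(O - 189*O*X) = 18 + (-9*O + 1701*O*X) = 18 - 9*O + 1701*O*X)
s(-60, 152) - 1*(-26682) = (18 - 9*(-60) + 1701*(-60)*152) - 1*(-26682) = (18 + 540 - 15513120) + 26682 = -15512562 + 26682 = -15485880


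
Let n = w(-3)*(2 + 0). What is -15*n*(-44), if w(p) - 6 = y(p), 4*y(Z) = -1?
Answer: 7590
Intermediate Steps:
y(Z) = -1/4 (y(Z) = (1/4)*(-1) = -1/4)
w(p) = 23/4 (w(p) = 6 - 1/4 = 23/4)
n = 23/2 (n = 23*(2 + 0)/4 = (23/4)*2 = 23/2 ≈ 11.500)
-15*n*(-44) = -15*23/2*(-44) = -345/2*(-44) = 7590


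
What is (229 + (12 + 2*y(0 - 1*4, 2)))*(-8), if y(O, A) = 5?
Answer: -2008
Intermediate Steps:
(229 + (12 + 2*y(0 - 1*4, 2)))*(-8) = (229 + (12 + 2*5))*(-8) = (229 + (12 + 10))*(-8) = (229 + 22)*(-8) = 251*(-8) = -2008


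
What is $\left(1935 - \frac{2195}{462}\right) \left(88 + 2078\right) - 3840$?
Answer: $\frac{321635095}{77} \approx 4.1771 \cdot 10^{6}$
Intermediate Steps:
$\left(1935 - \frac{2195}{462}\right) \left(88 + 2078\right) - 3840 = \left(1935 - \frac{2195}{462}\right) 2166 - 3840 = \frac{891775}{462} \cdot 2166 - 3840 = \frac{321930775}{77} - 3840 = \frac{321635095}{77}$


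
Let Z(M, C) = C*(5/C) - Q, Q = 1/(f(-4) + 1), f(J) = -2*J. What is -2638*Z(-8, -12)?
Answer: -116072/9 ≈ -12897.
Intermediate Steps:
Q = ⅑ (Q = 1/(-2*(-4) + 1) = 1/(8 + 1) = 1/9 = ⅑ ≈ 0.11111)
Z(M, C) = 44/9 (Z(M, C) = C*(5/C) - 1*⅑ = 5 - ⅑ = 44/9)
-2638*Z(-8, -12) = -2638*44/9 = -116072/9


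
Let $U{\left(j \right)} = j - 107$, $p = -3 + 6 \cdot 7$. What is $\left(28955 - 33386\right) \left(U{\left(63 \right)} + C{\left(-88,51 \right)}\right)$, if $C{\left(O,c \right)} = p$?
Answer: $22155$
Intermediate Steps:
$p = 39$ ($p = -3 + 42 = 39$)
$U{\left(j \right)} = -107 + j$ ($U{\left(j \right)} = j - 107 = -107 + j$)
$C{\left(O,c \right)} = 39$
$\left(28955 - 33386\right) \left(U{\left(63 \right)} + C{\left(-88,51 \right)}\right) = \left(28955 - 33386\right) \left(\left(-107 + 63\right) + 39\right) = - 4431 \left(-44 + 39\right) = \left(-4431\right) \left(-5\right) = 22155$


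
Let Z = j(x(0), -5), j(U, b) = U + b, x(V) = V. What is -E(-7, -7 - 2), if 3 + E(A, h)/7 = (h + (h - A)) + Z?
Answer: 133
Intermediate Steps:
Z = -5 (Z = 0 - 5 = -5)
E(A, h) = -56 - 7*A + 14*h (E(A, h) = -21 + 7*((h + (h - A)) - 5) = -21 + 7*((-A + 2*h) - 5) = -21 + 7*(-5 - A + 2*h) = -21 + (-35 - 7*A + 14*h) = -56 - 7*A + 14*h)
-E(-7, -7 - 2) = -(-56 - 7*(-7) + 14*(-7 - 2)) = -(-56 + 49 + 14*(-9)) = -(-56 + 49 - 126) = -1*(-133) = 133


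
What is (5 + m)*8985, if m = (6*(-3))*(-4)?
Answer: 691845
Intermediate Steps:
m = 72 (m = -18*(-4) = 72)
(5 + m)*8985 = (5 + 72)*8985 = 77*8985 = 691845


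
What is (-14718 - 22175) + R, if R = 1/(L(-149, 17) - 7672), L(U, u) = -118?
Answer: -287396471/7790 ≈ -36893.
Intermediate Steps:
R = -1/7790 (R = 1/(-118 - 7672) = 1/(-7790) = -1/7790 ≈ -0.00012837)
(-14718 - 22175) + R = (-14718 - 22175) - 1/7790 = -36893 - 1/7790 = -287396471/7790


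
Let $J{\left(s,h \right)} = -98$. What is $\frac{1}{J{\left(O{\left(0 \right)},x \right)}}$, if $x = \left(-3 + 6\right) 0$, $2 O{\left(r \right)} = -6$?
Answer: $- \frac{1}{98} \approx -0.010204$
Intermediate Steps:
$O{\left(r \right)} = -3$ ($O{\left(r \right)} = \frac{1}{2} \left(-6\right) = -3$)
$x = 0$ ($x = 3 \cdot 0 = 0$)
$\frac{1}{J{\left(O{\left(0 \right)},x \right)}} = \frac{1}{-98} = - \frac{1}{98}$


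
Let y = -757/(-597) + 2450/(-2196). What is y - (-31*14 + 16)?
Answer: 91367123/218502 ≈ 418.15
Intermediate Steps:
y = 33287/218502 (y = -757*(-1/597) + 2450*(-1/2196) = 757/597 - 1225/1098 = 33287/218502 ≈ 0.15234)
y - (-31*14 + 16) = 33287/218502 - (-31*14 + 16) = 33287/218502 - (-434 + 16) = 33287/218502 - 1*(-418) = 33287/218502 + 418 = 91367123/218502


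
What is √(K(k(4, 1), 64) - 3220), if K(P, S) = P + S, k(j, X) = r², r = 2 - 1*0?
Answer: 4*I*√197 ≈ 56.143*I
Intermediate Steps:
r = 2 (r = 2 + 0 = 2)
k(j, X) = 4 (k(j, X) = 2² = 4)
√(K(k(4, 1), 64) - 3220) = √((4 + 64) - 3220) = √(68 - 3220) = √(-3152) = 4*I*√197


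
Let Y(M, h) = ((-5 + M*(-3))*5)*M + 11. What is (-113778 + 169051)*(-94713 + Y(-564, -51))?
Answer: -268186917466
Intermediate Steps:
Y(M, h) = 11 + M*(-25 - 15*M) (Y(M, h) = ((-5 - 3*M)*5)*M + 11 = (-25 - 15*M)*M + 11 = M*(-25 - 15*M) + 11 = 11 + M*(-25 - 15*M))
(-113778 + 169051)*(-94713 + Y(-564, -51)) = (-113778 + 169051)*(-94713 + (11 - 25*(-564) - 15*(-564)²)) = 55273*(-94713 + (11 + 14100 - 15*318096)) = 55273*(-94713 + (11 + 14100 - 4771440)) = 55273*(-94713 - 4757329) = 55273*(-4852042) = -268186917466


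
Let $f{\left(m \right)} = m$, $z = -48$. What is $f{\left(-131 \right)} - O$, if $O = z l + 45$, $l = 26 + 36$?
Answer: $2800$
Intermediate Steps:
$l = 62$
$O = -2931$ ($O = \left(-48\right) 62 + 45 = -2976 + 45 = -2931$)
$f{\left(-131 \right)} - O = -131 - -2931 = -131 + 2931 = 2800$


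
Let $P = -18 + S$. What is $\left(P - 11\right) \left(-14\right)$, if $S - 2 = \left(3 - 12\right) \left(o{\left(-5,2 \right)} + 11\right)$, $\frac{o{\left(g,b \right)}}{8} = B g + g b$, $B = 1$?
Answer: $-13356$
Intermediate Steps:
$o{\left(g,b \right)} = 8 g + 8 b g$ ($o{\left(g,b \right)} = 8 \left(1 g + g b\right) = 8 \left(g + b g\right) = 8 g + 8 b g$)
$S = 983$ ($S = 2 + \left(3 - 12\right) \left(8 \left(-5\right) \left(1 + 2\right) + 11\right) = 2 - 9 \left(8 \left(-5\right) 3 + 11\right) = 2 - 9 \left(-120 + 11\right) = 2 - -981 = 2 + 981 = 983$)
$P = 965$ ($P = -18 + 983 = 965$)
$\left(P - 11\right) \left(-14\right) = \left(965 - 11\right) \left(-14\right) = 954 \left(-14\right) = -13356$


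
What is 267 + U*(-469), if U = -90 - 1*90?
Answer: 84687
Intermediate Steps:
U = -180 (U = -90 - 90 = -180)
267 + U*(-469) = 267 - 180*(-469) = 267 + 84420 = 84687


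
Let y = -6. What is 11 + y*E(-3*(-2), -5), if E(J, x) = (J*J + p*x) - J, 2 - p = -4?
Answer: 11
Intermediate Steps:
p = 6 (p = 2 - 1*(-4) = 2 + 4 = 6)
E(J, x) = J² - J + 6*x (E(J, x) = (J*J + 6*x) - J = (J² + 6*x) - J = J² - J + 6*x)
11 + y*E(-3*(-2), -5) = 11 - 6*((-3*(-2))² - (-3)*(-2) + 6*(-5)) = 11 - 6*(6² - 1*6 - 30) = 11 - 6*(36 - 6 - 30) = 11 - 6*0 = 11 + 0 = 11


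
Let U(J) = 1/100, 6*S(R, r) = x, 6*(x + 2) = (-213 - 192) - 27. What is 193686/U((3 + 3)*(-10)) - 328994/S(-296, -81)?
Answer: 717625182/37 ≈ 1.9395e+7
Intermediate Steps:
x = -74 (x = -2 + ((-213 - 192) - 27)/6 = -2 + (-405 - 27)/6 = -2 + (1/6)*(-432) = -2 - 72 = -74)
S(R, r) = -37/3 (S(R, r) = (1/6)*(-74) = -37/3)
U(J) = 1/100
193686/U((3 + 3)*(-10)) - 328994/S(-296, -81) = 193686/(1/100) - 328994/(-37/3) = 193686*100 - 328994*(-3/37) = 19368600 + 986982/37 = 717625182/37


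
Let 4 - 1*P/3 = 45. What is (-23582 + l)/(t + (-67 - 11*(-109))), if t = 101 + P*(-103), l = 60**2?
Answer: -9991/6951 ≈ -1.4373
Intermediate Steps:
l = 3600
P = -123 (P = 12 - 3*45 = 12 - 135 = -123)
t = 12770 (t = 101 - 123*(-103) = 101 + 12669 = 12770)
(-23582 + l)/(t + (-67 - 11*(-109))) = (-23582 + 3600)/(12770 + (-67 - 11*(-109))) = -19982/(12770 + (-67 + 1199)) = -19982/(12770 + 1132) = -19982/13902 = -19982*1/13902 = -9991/6951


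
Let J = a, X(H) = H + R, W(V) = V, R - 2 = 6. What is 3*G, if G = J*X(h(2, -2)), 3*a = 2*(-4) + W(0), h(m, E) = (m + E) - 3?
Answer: -40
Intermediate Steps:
R = 8 (R = 2 + 6 = 8)
h(m, E) = -3 + E + m (h(m, E) = (E + m) - 3 = -3 + E + m)
X(H) = 8 + H (X(H) = H + 8 = 8 + H)
a = -8/3 (a = (2*(-4) + 0)/3 = (-8 + 0)/3 = (⅓)*(-8) = -8/3 ≈ -2.6667)
J = -8/3 ≈ -2.6667
G = -40/3 (G = -8*(8 + (-3 - 2 + 2))/3 = -8*(8 - 3)/3 = -8/3*5 = -40/3 ≈ -13.333)
3*G = 3*(-40/3) = -40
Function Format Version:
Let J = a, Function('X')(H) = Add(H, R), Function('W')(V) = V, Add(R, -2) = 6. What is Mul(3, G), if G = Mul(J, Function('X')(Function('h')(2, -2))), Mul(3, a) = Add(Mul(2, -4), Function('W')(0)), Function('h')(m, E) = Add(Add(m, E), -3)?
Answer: -40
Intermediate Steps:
R = 8 (R = Add(2, 6) = 8)
Function('h')(m, E) = Add(-3, E, m) (Function('h')(m, E) = Add(Add(E, m), -3) = Add(-3, E, m))
Function('X')(H) = Add(8, H) (Function('X')(H) = Add(H, 8) = Add(8, H))
a = Rational(-8, 3) (a = Mul(Rational(1, 3), Add(Mul(2, -4), 0)) = Mul(Rational(1, 3), Add(-8, 0)) = Mul(Rational(1, 3), -8) = Rational(-8, 3) ≈ -2.6667)
J = Rational(-8, 3) ≈ -2.6667
G = Rational(-40, 3) (G = Mul(Rational(-8, 3), Add(8, Add(-3, -2, 2))) = Mul(Rational(-8, 3), Add(8, -3)) = Mul(Rational(-8, 3), 5) = Rational(-40, 3) ≈ -13.333)
Mul(3, G) = Mul(3, Rational(-40, 3)) = -40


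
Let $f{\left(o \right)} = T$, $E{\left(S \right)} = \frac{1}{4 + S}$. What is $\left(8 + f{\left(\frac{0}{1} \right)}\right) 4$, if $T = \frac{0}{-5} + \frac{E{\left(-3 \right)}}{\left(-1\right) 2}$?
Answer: $30$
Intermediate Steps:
$T = - \frac{1}{2}$ ($T = \frac{0}{-5} + \frac{1}{\left(4 - 3\right) \left(\left(-1\right) 2\right)} = 0 \left(- \frac{1}{5}\right) + \frac{1}{1 \left(-2\right)} = 0 + 1 \left(- \frac{1}{2}\right) = 0 - \frac{1}{2} = - \frac{1}{2} \approx -0.5$)
$f{\left(o \right)} = - \frac{1}{2}$
$\left(8 + f{\left(\frac{0}{1} \right)}\right) 4 = \left(8 - \frac{1}{2}\right) 4 = \frac{15}{2} \cdot 4 = 30$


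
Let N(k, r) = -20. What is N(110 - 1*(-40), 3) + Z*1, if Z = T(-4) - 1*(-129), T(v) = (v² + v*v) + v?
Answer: 137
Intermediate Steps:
T(v) = v + 2*v² (T(v) = (v² + v²) + v = 2*v² + v = v + 2*v²)
Z = 157 (Z = -4*(1 + 2*(-4)) - 1*(-129) = -4*(1 - 8) + 129 = -4*(-7) + 129 = 28 + 129 = 157)
N(110 - 1*(-40), 3) + Z*1 = -20 + 157*1 = -20 + 157 = 137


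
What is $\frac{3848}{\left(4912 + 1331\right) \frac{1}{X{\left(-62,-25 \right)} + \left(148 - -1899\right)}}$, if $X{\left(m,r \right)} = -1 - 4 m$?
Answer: $\frac{8827312}{6243} \approx 1414.0$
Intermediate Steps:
$\frac{3848}{\left(4912 + 1331\right) \frac{1}{X{\left(-62,-25 \right)} + \left(148 - -1899\right)}} = \frac{3848}{\left(4912 + 1331\right) \frac{1}{\left(-1 - -248\right) + \left(148 - -1899\right)}} = \frac{3848}{6243 \frac{1}{\left(-1 + 248\right) + \left(148 + 1899\right)}} = \frac{3848}{6243 \frac{1}{247 + 2047}} = \frac{3848}{6243 \cdot \frac{1}{2294}} = \frac{3848}{\frac{6243}{2294}} = 3848 \cdot \frac{2294}{6243} = \frac{8827312}{6243}$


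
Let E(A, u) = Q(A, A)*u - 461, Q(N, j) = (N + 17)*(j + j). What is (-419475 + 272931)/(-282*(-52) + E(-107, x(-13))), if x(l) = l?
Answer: 146544/236177 ≈ 0.62048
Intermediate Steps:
Q(N, j) = 2*j*(17 + N) (Q(N, j) = (17 + N)*(2*j) = 2*j*(17 + N))
E(A, u) = -461 + 2*A*u*(17 + A) (E(A, u) = (2*A*(17 + A))*u - 461 = 2*A*u*(17 + A) - 461 = -461 + 2*A*u*(17 + A))
(-419475 + 272931)/(-282*(-52) + E(-107, x(-13))) = (-419475 + 272931)/(-282*(-52) + (-461 + 2*(-107)*(-13)*(17 - 107))) = -146544/(14664 + (-461 + 2*(-107)*(-13)*(-90))) = -146544/(14664 + (-461 - 250380)) = -146544/(14664 - 250841) = -146544/(-236177) = -146544*(-1/236177) = 146544/236177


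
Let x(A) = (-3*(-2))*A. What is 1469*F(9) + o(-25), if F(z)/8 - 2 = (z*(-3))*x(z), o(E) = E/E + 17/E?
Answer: -427772792/25 ≈ -1.7111e+7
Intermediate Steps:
x(A) = 6*A
o(E) = 1 + 17/E
F(z) = 16 - 144*z² (F(z) = 16 + 8*((z*(-3))*(6*z)) = 16 + 8*((-3*z)*(6*z)) = 16 + 8*(-18*z²) = 16 - 144*z²)
1469*F(9) + o(-25) = 1469*(16 - 144*9²) + (17 - 25)/(-25) = 1469*(16 - 144*81) - 1/25*(-8) = 1469*(16 - 11664) + 8/25 = 1469*(-11648) + 8/25 = -17110912 + 8/25 = -427772792/25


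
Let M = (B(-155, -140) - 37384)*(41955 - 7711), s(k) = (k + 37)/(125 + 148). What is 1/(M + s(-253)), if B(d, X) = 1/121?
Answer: -11011/14096033503164 ≈ -7.8114e-10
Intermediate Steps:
B(d, X) = 1/121
s(k) = 37/273 + k/273 (s(k) = (37 + k)/273 = (37 + k)*(1/273) = 37/273 + k/273)
M = -154901466972/121 (M = (1/121 - 37384)*(41955 - 7711) = -4523463/121*34244 = -154901466972/121 ≈ -1.2802e+9)
1/(M + s(-253)) = 1/(-154901466972/121 + (37/273 + (1/273)*(-253))) = 1/(-154901466972/121 + (37/273 - 253/273)) = 1/(-154901466972/121 - 72/91) = 1/(-14096033503164/11011) = -11011/14096033503164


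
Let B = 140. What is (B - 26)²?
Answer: 12996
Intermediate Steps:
(B - 26)² = (140 - 26)² = 114² = 12996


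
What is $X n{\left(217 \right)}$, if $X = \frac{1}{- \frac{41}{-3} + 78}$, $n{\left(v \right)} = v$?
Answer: $\frac{651}{275} \approx 2.3673$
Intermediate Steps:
$X = \frac{3}{275}$ ($X = \frac{1}{\left(-41\right) \left(- \frac{1}{3}\right) + 78} = \frac{1}{\frac{41}{3} + 78} = \frac{1}{\frac{275}{3}} = \frac{3}{275} \approx 0.010909$)
$X n{\left(217 \right)} = \frac{3}{275} \cdot 217 = \frac{651}{275}$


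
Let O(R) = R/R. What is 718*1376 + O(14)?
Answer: 987969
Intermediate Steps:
O(R) = 1
718*1376 + O(14) = 718*1376 + 1 = 987968 + 1 = 987969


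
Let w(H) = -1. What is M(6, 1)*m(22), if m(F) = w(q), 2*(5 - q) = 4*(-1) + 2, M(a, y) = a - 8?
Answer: 2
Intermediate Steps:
M(a, y) = -8 + a
q = 6 (q = 5 - (4*(-1) + 2)/2 = 5 - (-4 + 2)/2 = 5 - ½*(-2) = 5 + 1 = 6)
m(F) = -1
M(6, 1)*m(22) = (-8 + 6)*(-1) = -2*(-1) = 2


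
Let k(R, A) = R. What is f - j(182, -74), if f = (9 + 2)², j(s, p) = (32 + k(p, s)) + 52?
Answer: 111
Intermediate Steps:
j(s, p) = 84 + p (j(s, p) = (32 + p) + 52 = 84 + p)
f = 121 (f = 11² = 121)
f - j(182, -74) = 121 - (84 - 74) = 121 - 1*10 = 121 - 10 = 111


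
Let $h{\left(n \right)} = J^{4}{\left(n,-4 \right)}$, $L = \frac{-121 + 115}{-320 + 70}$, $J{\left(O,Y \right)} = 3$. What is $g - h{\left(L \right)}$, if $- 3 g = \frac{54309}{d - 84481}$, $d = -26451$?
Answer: $- \frac{8967389}{110932} \approx -80.837$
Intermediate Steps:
$g = \frac{18103}{110932}$ ($g = - \frac{54309 \frac{1}{-26451 - 84481}}{3} = - \frac{54309 \frac{1}{-110932}}{3} = - \frac{54309 \left(- \frac{1}{110932}\right)}{3} = \left(- \frac{1}{3}\right) \left(- \frac{54309}{110932}\right) = \frac{18103}{110932} \approx 0.16319$)
$L = \frac{3}{125}$ ($L = - \frac{6}{-250} = \left(-6\right) \left(- \frac{1}{250}\right) = \frac{3}{125} \approx 0.024$)
$h{\left(n \right)} = 81$ ($h{\left(n \right)} = 3^{4} = 81$)
$g - h{\left(L \right)} = \frac{18103}{110932} - 81 = - \frac{8967389}{110932}$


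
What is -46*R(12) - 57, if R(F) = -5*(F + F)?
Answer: 5463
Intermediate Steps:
R(F) = -10*F
-46*R(12) - 57 = -(-460)*12 - 57 = -46*(-120) - 57 = 5520 - 57 = 5463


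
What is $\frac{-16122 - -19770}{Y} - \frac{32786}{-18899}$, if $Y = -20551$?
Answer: $\frac{604841534}{388393349} \approx 1.5573$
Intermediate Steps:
$\frac{-16122 - -19770}{Y} - \frac{32786}{-18899} = \frac{-16122 - -19770}{-20551} - \frac{32786}{-18899} = \left(-16122 + 19770\right) \left(- \frac{1}{20551}\right) - - \frac{32786}{18899} = 3648 \left(- \frac{1}{20551}\right) + \frac{32786}{18899} = - \frac{3648}{20551} + \frac{32786}{18899} = \frac{604841534}{388393349}$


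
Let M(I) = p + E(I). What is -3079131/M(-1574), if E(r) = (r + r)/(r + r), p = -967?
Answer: 1026377/322 ≈ 3187.5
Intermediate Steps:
E(r) = 1 (E(r) = (2*r)/((2*r)) = (2*r)*(1/(2*r)) = 1)
M(I) = -966 (M(I) = -967 + 1 = -966)
-3079131/M(-1574) = -3079131/(-966) = -3079131*(-1/966) = 1026377/322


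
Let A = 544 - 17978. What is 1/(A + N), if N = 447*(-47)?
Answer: -1/38443 ≈ -2.6013e-5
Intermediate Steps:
A = -17434
N = -21009
1/(A + N) = 1/(-17434 - 21009) = 1/(-38443) = -1/38443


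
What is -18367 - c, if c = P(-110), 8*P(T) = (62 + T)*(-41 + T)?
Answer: -19273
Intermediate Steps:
P(T) = (-41 + T)*(62 + T)/8 (P(T) = ((62 + T)*(-41 + T))/8 = ((-41 + T)*(62 + T))/8 = (-41 + T)*(62 + T)/8)
c = 906 (c = -1271/4 + (⅛)*(-110)² + (21/8)*(-110) = -1271/4 + (⅛)*12100 - 1155/4 = -1271/4 + 3025/2 - 1155/4 = 906)
-18367 - c = -18367 - 1*906 = -18367 - 906 = -19273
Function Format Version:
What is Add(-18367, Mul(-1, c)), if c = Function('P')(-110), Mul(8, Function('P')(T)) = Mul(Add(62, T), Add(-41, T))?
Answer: -19273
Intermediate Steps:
Function('P')(T) = Mul(Rational(1, 8), Add(-41, T), Add(62, T)) (Function('P')(T) = Mul(Rational(1, 8), Mul(Add(62, T), Add(-41, T))) = Mul(Rational(1, 8), Mul(Add(-41, T), Add(62, T))) = Mul(Rational(1, 8), Add(-41, T), Add(62, T)))
c = 906 (c = Add(Rational(-1271, 4), Mul(Rational(1, 8), Pow(-110, 2)), Mul(Rational(21, 8), -110)) = Add(Rational(-1271, 4), Mul(Rational(1, 8), 12100), Rational(-1155, 4)) = Add(Rational(-1271, 4), Rational(3025, 2), Rational(-1155, 4)) = 906)
Add(-18367, Mul(-1, c)) = Add(-18367, Mul(-1, 906)) = Add(-18367, -906) = -19273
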